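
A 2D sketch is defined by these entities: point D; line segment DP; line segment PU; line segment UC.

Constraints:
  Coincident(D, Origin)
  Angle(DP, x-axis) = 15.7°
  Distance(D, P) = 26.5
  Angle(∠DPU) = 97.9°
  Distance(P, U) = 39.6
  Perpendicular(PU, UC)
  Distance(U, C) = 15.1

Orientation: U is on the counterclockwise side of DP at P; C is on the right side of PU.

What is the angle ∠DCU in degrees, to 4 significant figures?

46.28°

D is at the origin; DP runs at 15.7° with length 26.5, so P = 26.5·(cos 15.7°, sin 15.7°) = (25.51, 7.171). ∠DPU = 97.9°, so PU runs at 15.7° + (180° − 97.9°) = 97.80° from the x-axis; with |PU| = 39.6, U = P + 39.6·(cos 97.80°, sin 97.80°) = (20.14, 46.40). The perpendicularity gives UC at right angles to PU; with |UC| = 15.1 on the right of PU, C = U + 15.1·(0.9907, 0.1357) = (35.10, 48.45). Then cos ∠DCU = CD·CU / (|CD||CU|), giving 46.28°.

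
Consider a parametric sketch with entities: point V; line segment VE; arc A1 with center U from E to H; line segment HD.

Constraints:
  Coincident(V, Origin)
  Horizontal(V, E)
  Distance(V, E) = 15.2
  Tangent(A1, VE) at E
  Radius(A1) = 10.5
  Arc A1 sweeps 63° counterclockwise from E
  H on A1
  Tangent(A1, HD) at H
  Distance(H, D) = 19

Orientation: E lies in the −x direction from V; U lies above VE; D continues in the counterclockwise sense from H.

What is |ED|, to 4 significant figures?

28.93

V is at the origin; VE is horizontal with |VE| = 15.2 and E on the −x side, so E = (-15.20, 0.000). A1 meets VE tangentially, so UE is at right angles to VE, so U = E + (0, 10.5) = (-15.20, 10.50). On A1, E sits at bearing -90° from U; a 63° counterclockwise sweep puts H at bearing -27°, so H = U + 10.5·(cos -27°, sin -27°) = (-5.844, 5.733). Tangency of A1 to HD means the radius UH is perpendicular to HD, so HD runs along (−sin -27°, cos -27°); with |HD| = 19.0, D = (2.781, 22.66). Then |ED| = |D − E| = 28.93.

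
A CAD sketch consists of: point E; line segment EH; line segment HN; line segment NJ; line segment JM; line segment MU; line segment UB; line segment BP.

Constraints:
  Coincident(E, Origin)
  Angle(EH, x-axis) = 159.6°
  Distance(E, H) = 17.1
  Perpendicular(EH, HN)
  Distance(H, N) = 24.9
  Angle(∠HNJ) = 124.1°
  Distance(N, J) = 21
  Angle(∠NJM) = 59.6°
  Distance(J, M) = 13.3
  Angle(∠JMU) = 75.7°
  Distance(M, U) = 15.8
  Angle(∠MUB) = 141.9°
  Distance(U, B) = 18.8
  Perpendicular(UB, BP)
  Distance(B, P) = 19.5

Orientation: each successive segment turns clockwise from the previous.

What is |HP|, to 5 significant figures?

53.532

∠MUB = 141.9° gives UB at 110.90° from the x-axis; with |UB| = 18.8, B = (-11.017, 47.234). The perpendicularity gives BP at right angles to UB, so BP runs at 20.900°; with |BP| = 19.5, P = (7.1996, 54.191). Then |HP| = |P − H| = 53.532.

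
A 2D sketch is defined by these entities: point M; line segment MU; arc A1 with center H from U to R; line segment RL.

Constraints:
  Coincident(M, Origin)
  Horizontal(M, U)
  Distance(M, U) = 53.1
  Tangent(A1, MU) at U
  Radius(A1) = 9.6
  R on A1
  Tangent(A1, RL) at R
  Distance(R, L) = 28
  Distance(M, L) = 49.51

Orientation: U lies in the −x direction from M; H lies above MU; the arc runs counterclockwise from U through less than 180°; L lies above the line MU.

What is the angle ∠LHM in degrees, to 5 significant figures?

65.264°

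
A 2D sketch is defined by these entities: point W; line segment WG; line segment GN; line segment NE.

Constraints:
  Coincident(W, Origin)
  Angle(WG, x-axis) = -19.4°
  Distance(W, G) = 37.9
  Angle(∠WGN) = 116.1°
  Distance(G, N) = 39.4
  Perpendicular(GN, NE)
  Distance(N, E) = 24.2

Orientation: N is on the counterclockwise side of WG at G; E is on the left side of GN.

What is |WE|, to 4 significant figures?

56.93

∠WGN = 116.1°, so GN runs at -19.4° + (180° − 116.1°) = 44.50° from the x-axis; with |GN| = 39.4, N = G + 39.4·(cos 44.50°, sin 44.50°) = (63.85, 15.03). GN is perpendicular to NE; with |NE| = 24.2 on the left of GN, E = N + 24.2·(-0.7009, 0.7133) = (46.89, 32.29). Then |WE| = |E − W| = 56.93.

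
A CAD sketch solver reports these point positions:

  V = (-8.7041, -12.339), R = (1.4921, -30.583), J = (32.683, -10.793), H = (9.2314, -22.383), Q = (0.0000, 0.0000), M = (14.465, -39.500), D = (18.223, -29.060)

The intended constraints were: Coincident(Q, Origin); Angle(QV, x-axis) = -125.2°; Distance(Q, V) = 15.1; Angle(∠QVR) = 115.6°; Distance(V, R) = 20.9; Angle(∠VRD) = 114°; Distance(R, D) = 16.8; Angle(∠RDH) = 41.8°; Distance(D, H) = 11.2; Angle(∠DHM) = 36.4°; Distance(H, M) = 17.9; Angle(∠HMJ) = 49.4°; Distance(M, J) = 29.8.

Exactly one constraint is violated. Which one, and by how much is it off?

Distance(M, J) = 29.8 — off by 4.20.

Q = (0.00, 0.00) ✓; QV at -125.2° ✓; |QV| = 15.10 ✓; ∠QVR = 115.6° ✓; |VR| = 20.90 ✓; ∠VRD = 114.0° ✓; |RD| = 16.80 ✓; ∠RDH = 41.80° ✓; |DH| = 11.20 ✓; ∠DHM = 36.40° ✓; |HM| = 17.90 ✓; ∠HMJ = 49.40° ✓; |MJ| = 34.00 ✗.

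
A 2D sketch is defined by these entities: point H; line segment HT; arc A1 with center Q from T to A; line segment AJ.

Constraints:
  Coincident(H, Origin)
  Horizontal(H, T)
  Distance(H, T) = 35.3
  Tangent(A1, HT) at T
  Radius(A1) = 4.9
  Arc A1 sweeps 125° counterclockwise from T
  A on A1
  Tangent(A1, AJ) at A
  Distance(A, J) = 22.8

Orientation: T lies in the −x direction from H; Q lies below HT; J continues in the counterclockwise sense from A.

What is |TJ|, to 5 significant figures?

27.900

H is at the origin; HT is horizontal with |HT| = 35.3 and T on the −x side, so T = (-35.300, 0.0000). The tangent condition forces QT to be normal to HT, so Q = T + (0, -4.9) = (-35.300, -4.9000). On A1, T sits at bearing 90° from Q; a 125° counterclockwise sweep puts A at bearing 215°, so A = Q + 4.9·(cos 215°, sin 215°) = (-39.314, -7.7105). The tangent condition forces QA to be normal to AJ, so AJ runs along (−sin 215°, cos 215°); with |AJ| = 22.8, J = (-26.236, -26.387). Then |TJ| = |J − T| = 27.900.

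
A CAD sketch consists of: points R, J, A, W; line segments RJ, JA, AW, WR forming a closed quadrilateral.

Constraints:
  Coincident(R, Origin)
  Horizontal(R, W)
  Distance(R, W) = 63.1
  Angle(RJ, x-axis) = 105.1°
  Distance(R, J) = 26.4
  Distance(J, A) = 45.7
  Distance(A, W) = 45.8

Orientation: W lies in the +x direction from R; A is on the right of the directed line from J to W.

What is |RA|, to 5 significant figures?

22.548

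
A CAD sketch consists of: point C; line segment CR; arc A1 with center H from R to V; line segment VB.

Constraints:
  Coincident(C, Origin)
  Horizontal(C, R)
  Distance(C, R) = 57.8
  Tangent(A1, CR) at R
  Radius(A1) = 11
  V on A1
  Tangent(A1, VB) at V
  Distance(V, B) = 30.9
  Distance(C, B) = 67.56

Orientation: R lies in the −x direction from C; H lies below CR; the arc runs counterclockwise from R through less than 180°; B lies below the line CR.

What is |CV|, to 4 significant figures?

69.32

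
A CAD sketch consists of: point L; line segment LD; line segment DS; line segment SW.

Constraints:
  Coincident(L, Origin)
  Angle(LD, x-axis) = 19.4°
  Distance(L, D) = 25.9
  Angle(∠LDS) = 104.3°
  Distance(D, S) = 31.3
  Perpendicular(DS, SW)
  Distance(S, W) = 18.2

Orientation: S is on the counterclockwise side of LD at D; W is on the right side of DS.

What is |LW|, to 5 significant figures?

57.409

∠LDS = 104.3°, so DS runs at 19.4° + (180° − 104.3°) = 95.100° from the x-axis; with |DS| = 31.3, S = D + 31.3·(cos 95.100°, sin 95.100°) = (21.647, 39.779). The perpendicularity gives SW at right angles to DS; with |SW| = 18.2 on the right of DS, W = S + 18.2·(0.99604, 0.088894) = (39.775, 41.397). Then |LW| = |W − L| = 57.409.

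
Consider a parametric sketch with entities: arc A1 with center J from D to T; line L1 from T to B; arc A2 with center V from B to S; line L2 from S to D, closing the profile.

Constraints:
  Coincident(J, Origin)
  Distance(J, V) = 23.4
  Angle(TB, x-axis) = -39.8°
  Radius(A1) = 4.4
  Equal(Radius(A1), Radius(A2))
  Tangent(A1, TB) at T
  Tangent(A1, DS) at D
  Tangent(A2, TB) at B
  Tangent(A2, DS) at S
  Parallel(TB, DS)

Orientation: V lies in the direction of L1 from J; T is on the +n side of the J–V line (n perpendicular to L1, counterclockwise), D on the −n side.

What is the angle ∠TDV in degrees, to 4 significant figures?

79.35°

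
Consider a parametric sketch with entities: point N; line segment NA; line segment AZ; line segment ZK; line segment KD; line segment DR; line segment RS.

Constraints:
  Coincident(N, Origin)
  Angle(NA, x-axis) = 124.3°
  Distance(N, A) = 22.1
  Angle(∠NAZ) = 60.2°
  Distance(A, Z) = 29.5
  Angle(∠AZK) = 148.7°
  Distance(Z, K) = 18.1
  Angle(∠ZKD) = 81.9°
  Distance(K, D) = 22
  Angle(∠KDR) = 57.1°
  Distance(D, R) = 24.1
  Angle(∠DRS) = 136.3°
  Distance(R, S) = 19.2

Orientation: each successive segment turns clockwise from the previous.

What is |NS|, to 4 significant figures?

39.17

N is at the origin; NA runs at 124.3° with length 22.1, so A = (-12.45, 18.26). ∠NAZ = 60.2° gives AZ at 4.500° from the x-axis; with |AZ| = 29.5, Z = (16.96, 20.57). ∠AZK = 148.7° gives ZK at -26.80° from the x-axis; with |ZK| = 18.1, K = (33.11, 12.41). ∠ZKD = 81.9° gives KD at -124.9° from the x-axis; with |KD| = 22.0, D = (20.52, -5.633). ∠KDR = 57.1° gives DR at 112.2° from the x-axis; with |DR| = 24.1, R = (11.42, 16.68). ∠DRS = 136.3° gives RS at 68.50° from the x-axis; with |RS| = 19.2, S = (18.45, 34.54). Then |NS| = |S − N| = 39.17.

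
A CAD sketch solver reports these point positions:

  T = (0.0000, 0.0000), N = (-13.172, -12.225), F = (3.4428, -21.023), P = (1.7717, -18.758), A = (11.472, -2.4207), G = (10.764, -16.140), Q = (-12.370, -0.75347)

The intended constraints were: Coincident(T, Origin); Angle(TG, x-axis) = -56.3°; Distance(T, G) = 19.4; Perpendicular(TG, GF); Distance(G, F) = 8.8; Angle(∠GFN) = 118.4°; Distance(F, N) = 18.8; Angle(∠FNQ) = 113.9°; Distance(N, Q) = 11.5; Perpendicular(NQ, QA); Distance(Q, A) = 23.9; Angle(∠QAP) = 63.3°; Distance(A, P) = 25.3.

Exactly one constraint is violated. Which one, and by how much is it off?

Distance(A, P) = 25.3 — off by 6.30.

T = (0.00, 0.00) ✓; TG at -56.30° ✓; |TG| = 19.40 ✓; ∠(TG, GF) = 90.00° ✓; |GF| = 8.800 ✓; ∠GFN = 118.4° ✓; |FN| = 18.80 ✓; ∠FNQ = 113.9° ✓; |NQ| = 11.50 ✓; ∠(NQ, QA) = 90.00° ✓; |QA| = 23.90 ✓; ∠QAP = 63.30° ✓; |AP| = 19.00 ✗.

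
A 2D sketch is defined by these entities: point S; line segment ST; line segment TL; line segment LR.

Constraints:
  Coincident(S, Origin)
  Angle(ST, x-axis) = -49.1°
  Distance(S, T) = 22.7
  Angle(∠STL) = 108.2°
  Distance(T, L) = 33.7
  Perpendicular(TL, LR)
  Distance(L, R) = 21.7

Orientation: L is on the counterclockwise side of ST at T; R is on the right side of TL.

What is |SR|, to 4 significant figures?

59.46

S is at the origin; ST runs at -49.1° with length 22.7, so T = 22.7·(cos -49.1°, sin -49.1°) = (14.86, -17.16). ∠STL = 108.2°, so TL runs at -49.1° + (180° − 108.2°) = 22.70° from the x-axis; with |TL| = 33.7, L = T + 33.7·(cos 22.70°, sin 22.70°) = (45.95, -4.153). TL ⟂ LR; with |LR| = 21.7 on the right of TL, R = L + 21.7·(0.3859, -0.9225) = (54.33, -24.17). Then |SR| = |R − S| = 59.46.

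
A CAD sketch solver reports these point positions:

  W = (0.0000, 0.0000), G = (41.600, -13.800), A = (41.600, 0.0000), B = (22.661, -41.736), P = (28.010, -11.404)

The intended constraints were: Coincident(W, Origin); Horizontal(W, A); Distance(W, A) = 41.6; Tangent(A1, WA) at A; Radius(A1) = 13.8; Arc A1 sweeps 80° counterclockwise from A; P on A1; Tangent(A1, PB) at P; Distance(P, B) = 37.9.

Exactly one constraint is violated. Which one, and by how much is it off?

Distance(P, B) = 37.9 — off by 7.10.

W = (0.00, 0.00) ✓; W.y = 0.00, A.y = 0.00 ✓; |WA| = 41.60 ✓; ∠(GA, AW) = 90.00° ✓; |GA| = 13.80 ✓; bearing(G→P) − bearing(G→A) = 80.00° ✓; |GP| = 13.80 ✓; ∠(GP, PB) = 90.00° ✓; |PB| = 30.80 ✗.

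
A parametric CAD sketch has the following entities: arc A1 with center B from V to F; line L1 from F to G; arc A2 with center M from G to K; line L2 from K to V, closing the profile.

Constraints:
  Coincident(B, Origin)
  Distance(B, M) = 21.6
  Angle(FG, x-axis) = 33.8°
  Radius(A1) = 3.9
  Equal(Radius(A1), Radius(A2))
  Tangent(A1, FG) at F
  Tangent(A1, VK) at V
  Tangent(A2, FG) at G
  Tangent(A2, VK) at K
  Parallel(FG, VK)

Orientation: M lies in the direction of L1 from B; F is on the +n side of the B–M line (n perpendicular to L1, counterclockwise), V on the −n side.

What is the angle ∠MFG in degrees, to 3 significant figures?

10.2°

Tangency of A1 to both parallel lines with radius 3.9 puts F and V at B ± 3.9·n: F = (-2.17, 3.24), V = (2.17, -3.24). Equal radii place G and K the same way about M: G = M + 3.9·n = (15.8, 15.3), K = M − 3.9·n = (20.1, 8.78). Then cos ∠MFG = FM·FG / (|FM||FG|), giving 10.2°.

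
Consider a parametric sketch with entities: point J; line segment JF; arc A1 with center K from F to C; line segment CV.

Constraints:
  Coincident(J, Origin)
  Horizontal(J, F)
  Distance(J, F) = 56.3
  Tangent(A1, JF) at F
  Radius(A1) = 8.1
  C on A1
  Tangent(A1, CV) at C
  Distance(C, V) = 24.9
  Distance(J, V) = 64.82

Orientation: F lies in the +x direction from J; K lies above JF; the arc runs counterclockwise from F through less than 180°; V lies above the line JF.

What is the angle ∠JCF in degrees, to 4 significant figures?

45.65°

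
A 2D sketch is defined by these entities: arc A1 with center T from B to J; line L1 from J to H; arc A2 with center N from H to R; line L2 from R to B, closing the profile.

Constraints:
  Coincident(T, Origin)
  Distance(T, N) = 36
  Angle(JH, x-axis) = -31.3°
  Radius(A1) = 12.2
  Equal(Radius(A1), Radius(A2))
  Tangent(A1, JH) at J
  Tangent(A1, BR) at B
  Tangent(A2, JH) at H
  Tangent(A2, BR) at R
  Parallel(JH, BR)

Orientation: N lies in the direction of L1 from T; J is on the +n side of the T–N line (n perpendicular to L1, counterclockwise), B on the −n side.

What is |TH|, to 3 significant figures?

38.0

The slot axis is L1's direction at -31.3°, so u = (cos -31.3°, sin -31.3°) = (0.854, -0.520) and n = (−sin -31.3°, cos -31.3°) = (0.520, 0.854). T is at the origin and N lies 36.0 along u from T, so N = 36.0·u = (30.8, -18.7). Tangency of A1 to both parallel lines with radius 12.2 puts J and B at T ± 12.2·n: J = (6.34, 10.4), B = (-6.34, -10.4). Equal radii place H and R the same way about N: H = N + 12.2·n = (37.1, -8.28), R = N − 12.2·n = (24.4, -29.1). Then |TH| = |H − T| = 38.0.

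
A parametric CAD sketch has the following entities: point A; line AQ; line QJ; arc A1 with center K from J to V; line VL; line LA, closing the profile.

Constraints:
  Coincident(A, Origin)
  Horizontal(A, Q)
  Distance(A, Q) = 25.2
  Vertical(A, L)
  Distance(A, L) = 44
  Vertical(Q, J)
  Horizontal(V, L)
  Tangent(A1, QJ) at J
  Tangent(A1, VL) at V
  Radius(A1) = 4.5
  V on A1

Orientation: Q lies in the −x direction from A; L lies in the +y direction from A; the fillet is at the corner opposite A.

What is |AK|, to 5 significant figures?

44.595

A and L share the same x with |AL| = 44.0 and L on the +y side, so L = (0.0000, 44.000). The virtual corner opposite A is at (-25.200, 44.000). Since A1 is tangent to QJ there, KJ ⟂ QJ and tangency of A1 to VL means the radius KV is perpendicular to VL, with radius 4.5, so the center K sits 4.5 in from both sides at K = (-20.700, 39.500). Then |AK| = |K − A| = 44.595.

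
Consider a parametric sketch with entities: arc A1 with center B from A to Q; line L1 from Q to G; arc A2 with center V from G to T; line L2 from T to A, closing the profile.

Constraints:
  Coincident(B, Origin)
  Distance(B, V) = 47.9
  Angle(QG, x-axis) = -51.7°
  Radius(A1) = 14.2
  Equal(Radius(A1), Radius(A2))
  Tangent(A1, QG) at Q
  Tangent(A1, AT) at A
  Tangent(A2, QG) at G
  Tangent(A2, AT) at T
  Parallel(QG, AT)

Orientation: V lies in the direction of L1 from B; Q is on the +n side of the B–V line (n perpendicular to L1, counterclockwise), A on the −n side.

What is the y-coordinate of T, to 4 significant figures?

-46.39

Tangency of A1 to both parallel lines with radius 14.2 puts Q and A at B ± 14.2·n: Q = (11.14, 8.801), A = (-11.14, -8.801). Equal radii place G and T the same way about V: G = V + 14.2·n = (40.83, -28.79), T = V − 14.2·n = (18.54, -46.39). So T.y = -46.39.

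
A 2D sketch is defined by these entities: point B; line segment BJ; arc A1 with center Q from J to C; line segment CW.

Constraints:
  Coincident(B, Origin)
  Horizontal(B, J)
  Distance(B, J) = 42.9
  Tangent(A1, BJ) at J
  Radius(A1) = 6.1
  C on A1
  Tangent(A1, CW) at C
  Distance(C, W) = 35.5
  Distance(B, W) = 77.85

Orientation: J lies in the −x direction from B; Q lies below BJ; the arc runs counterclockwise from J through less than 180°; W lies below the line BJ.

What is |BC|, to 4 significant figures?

46.87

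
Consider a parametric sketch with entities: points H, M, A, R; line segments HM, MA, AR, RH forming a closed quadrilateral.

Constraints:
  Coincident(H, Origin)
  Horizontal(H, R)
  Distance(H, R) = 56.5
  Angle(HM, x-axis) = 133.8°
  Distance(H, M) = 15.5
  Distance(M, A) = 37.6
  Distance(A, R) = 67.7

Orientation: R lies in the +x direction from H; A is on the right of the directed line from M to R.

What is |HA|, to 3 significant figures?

26.8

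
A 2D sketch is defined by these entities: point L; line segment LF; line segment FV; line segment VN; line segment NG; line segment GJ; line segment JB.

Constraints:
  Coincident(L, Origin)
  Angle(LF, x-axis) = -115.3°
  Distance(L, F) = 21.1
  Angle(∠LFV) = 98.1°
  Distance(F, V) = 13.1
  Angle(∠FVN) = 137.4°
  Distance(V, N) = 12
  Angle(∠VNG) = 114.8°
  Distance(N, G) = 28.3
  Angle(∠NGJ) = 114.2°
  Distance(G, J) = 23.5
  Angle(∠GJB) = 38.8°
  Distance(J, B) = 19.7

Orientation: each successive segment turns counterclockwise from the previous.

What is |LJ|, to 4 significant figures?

18.24

∠VNG = 114.8° gives NG at 74.40° from the x-axis; with |NG| = 28.3, G = (21.38, 2.889). ∠NGJ = 114.2° gives GJ at 140.2° from the x-axis; with |GJ| = 23.5, J = (3.321, 17.93). Then |LJ| = |J − L| = 18.24.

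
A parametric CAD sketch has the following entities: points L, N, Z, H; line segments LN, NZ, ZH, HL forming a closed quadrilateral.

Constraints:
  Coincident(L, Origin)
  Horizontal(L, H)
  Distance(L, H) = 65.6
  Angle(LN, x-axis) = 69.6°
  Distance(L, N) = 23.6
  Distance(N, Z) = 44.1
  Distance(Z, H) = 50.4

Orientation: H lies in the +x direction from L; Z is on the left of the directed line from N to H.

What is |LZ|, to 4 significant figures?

64.59

L is at the origin; L and H share the same y with |LH| = 65.6 and H in +x, so H = (65.6, 0). LN runs at 69.6° with |LN| = 23.6, so N = (8.226, 22.12). Z is determined by |NZ| = 44.1 and |ZH| = 50.4 together: it lies at the intersection of circle(N, 44.1) and circle(H, 50.4). With |NH| = 61.49, the foot of the radical line on NH is 25.90 from N and the perpendicular offset is √(44.1² − 25.90²) = 35.69. Taking the left-of-NH solution: Z = (45.24, 46.10).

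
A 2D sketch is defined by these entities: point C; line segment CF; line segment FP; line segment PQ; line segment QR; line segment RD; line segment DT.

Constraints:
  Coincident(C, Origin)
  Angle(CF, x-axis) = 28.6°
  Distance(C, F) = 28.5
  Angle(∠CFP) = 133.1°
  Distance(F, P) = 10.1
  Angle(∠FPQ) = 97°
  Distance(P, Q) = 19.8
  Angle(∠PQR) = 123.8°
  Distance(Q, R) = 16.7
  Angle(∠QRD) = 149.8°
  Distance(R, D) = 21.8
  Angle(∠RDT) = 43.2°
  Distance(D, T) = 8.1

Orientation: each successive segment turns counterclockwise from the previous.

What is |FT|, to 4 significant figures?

32.67

∠QRD = 149.8° gives RD at -115.1° from the x-axis; with |RD| = 21.8, D = (-13.85, 1.429). ∠RDT = 43.2° gives DT at 21.70° from the x-axis; with |DT| = 8.1, T = (-6.322, 4.424). Then |FT| = |T − F| = 32.67.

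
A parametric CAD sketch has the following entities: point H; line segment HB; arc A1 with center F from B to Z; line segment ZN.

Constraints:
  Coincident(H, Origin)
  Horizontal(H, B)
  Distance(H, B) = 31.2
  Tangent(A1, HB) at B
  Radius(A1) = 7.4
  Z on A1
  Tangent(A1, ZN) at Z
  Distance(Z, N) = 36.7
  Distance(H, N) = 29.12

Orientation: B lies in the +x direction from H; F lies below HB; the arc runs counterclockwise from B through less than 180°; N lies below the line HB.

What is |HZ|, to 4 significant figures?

25.91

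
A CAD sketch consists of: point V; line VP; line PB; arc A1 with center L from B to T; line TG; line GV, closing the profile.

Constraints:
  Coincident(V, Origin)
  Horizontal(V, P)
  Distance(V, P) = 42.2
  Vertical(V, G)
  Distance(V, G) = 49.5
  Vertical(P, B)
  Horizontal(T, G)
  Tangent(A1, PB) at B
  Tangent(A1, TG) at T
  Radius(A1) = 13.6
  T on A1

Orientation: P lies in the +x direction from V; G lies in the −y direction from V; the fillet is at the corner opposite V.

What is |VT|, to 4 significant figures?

57.17

The virtual corner opposite V is at (42.20, -49.50). A1 meets PB tangentially, so LB is at right angles to PB and A1 meets TG tangentially, so LT is at right angles to TG, with radius 13.6, so the center L sits 13.6 in from both sides at L = (28.60, -35.90). That places the tangent points at B = (42.20, -35.90) on PB and T = (28.60, -49.50) on TG. Then |VT| = |T − V| = 57.17.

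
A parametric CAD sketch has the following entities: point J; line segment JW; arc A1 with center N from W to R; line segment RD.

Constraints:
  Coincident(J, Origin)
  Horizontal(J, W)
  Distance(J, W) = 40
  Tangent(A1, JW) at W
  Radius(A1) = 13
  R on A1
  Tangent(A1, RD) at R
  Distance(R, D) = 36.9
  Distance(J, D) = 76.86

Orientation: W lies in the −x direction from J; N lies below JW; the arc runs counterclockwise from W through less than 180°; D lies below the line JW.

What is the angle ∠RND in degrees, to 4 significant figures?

70.59°

J is at the origin; J and W share the same y with |JW| = 40.0 and W on the −x side, so W = (-40.00, 0.000). Since A1 is tangent to JW there, NW ⟂ JW, so N = W + (0, -13) = (-40.00, -13.00). Since NR ⟂ RD (tangency), |ND| = √(13.0² + 36.9²) = 39.12 regardless of where R sits on A1. So D lies on both circle(J, 76.86) and circle(N, 39.12); the below-JW intersection is D = (-62.11, -45.28). R is the foot of the tangent from D: R = (-52.56, -9.635).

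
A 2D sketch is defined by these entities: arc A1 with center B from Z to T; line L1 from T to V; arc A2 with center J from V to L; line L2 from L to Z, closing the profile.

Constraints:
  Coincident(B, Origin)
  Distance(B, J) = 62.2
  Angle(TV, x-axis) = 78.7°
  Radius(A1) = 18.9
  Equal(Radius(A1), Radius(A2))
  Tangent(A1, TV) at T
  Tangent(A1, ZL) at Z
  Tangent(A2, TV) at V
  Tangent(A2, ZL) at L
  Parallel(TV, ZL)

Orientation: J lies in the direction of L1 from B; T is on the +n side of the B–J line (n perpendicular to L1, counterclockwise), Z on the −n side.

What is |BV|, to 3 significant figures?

65.0

The slot axis is L1's direction at 78.7°, so u = (cos 78.7°, sin 78.7°) = (0.196, 0.981) and n = (−sin 78.7°, cos 78.7°) = (-0.981, 0.196). B is at the origin and J lies 62.2 along u from B, so J = 62.2·u = (12.2, 61.0). Tangency of A1 to both parallel lines with radius 18.9 puts T and Z at B ± 18.9·n: T = (-18.5, 3.70), Z = (18.5, -3.70). Equal radii place V and L the same way about J: V = J + 18.9·n = (-6.35, 64.7), L = J − 18.9·n = (30.7, 57.3). Then |BV| = |V − B| = 65.0.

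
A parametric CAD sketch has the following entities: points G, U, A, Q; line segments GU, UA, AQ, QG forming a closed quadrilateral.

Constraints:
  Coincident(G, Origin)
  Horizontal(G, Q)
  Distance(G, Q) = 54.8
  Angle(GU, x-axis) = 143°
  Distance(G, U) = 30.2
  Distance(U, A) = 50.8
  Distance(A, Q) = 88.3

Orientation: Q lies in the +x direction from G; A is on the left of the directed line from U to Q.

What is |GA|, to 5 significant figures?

65.332

G is at the origin; GQ is horizontal with |GQ| = 54.8 and Q in +x, so Q = (54.8, 0). GU runs at 143.0° with |GU| = 30.2, so U = (-24.119, 18.175). A is determined by |UA| = 50.8 and |AQ| = 88.3 together: it lies at the intersection of circle(U, 50.8) and circle(Q, 88.3). With |UQ| = 80.985, the foot of the radical line on UQ is 8.2871 from U and the perpendicular offset is √(50.8² − 8.2871²) = 50.120. Taking the left-of-UQ solution: A = (-4.7951, 65.156).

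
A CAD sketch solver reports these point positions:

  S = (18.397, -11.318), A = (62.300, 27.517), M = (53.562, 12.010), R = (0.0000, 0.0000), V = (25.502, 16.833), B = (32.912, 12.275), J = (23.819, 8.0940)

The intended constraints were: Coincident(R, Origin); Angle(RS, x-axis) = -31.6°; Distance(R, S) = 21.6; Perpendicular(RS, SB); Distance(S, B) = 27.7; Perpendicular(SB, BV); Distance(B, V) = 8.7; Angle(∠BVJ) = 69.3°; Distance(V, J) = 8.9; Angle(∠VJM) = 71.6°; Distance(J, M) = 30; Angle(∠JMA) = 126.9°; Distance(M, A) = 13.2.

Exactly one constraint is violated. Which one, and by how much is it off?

Distance(M, A) = 13.2 — off by 4.60.

R = (0.00, 0.00) ✓; RS at -31.60° ✓; |RS| = 21.60 ✓; ∠(RS, SB) = 90.00° ✓; |SB| = 27.70 ✓; ∠(SB, BV) = 90.00° ✓; |BV| = 8.700 ✓; ∠BVJ = 69.30° ✓; |VJ| = 8.900 ✓; ∠VJM = 71.60° ✓; |JM| = 30.00 ✓; ∠JMA = 126.9° ✓; |MA| = 17.80 ✗.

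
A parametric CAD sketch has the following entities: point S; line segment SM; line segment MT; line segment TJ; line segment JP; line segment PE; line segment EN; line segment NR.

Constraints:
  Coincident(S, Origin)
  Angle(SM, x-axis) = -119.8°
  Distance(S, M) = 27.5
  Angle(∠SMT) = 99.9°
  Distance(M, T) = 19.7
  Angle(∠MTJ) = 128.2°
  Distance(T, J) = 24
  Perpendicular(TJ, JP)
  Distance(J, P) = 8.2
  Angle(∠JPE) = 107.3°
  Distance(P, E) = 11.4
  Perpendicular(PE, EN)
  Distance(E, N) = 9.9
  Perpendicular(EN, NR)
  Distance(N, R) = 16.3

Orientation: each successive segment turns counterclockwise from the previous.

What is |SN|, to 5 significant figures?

34.046

∠JPE = 107.3° gives PE at 174.80° from the x-axis; with |PE| = 11.4, E = (11.885, -22.365). PE is perpendicular to EN, so EN runs at -95.200°; with |EN| = 9.9, N = (10.988, -32.225). Then |SN| = |N − S| = 34.046.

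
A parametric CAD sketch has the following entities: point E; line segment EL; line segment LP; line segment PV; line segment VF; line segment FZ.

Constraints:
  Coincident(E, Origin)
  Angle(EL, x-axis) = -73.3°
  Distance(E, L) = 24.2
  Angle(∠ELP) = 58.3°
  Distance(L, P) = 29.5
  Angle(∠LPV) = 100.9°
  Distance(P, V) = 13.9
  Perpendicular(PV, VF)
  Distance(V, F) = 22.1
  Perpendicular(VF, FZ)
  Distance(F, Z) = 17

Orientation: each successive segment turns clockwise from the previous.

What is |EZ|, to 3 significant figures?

20.2

E is at the origin; EL runs at -73.3° with length 24.2, so L = (6.95, -23.2). ∠ELP = 58.3° gives LP at 165° from the x-axis; with |LP| = 29.5, P = (-21.5, -15.5). ∠LPV = 100.9° gives PV at 85.9° from the x-axis; with |PV| = 13.9, V = (-20.5, -1.68). PV is perpendicular to VF, so VF runs at -4.10°; with |VF| = 22.1, F = (1.50, -3.26). The perpendicularity gives FZ at right angles to VF, so FZ runs at -94.1°; with |FZ| = 17.0, Z = (0.281, -20.2). Then |EZ| = |Z − E| = 20.2.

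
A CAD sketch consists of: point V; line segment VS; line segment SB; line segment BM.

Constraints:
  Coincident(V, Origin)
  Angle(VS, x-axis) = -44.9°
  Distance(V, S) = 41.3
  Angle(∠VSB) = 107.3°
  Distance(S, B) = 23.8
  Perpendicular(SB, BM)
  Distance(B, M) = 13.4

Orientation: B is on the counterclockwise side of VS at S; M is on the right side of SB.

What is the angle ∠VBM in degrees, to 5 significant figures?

137.54°

V is at the origin; VS runs at -44.9° with length 41.3, so S = 41.3·(cos -44.9°, sin -44.9°) = (29.254, -29.152). ∠VSB = 107.3°, so SB runs at -44.9° + (180° − 107.3°) = 27.800° from the x-axis; with |SB| = 23.8, B = S + 23.8·(cos 27.800°, sin 27.800°) = (50.307, -18.052). SB is perpendicular to BM; with |BM| = 13.4 on the right of SB, M = B + 13.4·(0.46639, -0.88458) = (56.557, -29.906). Then cos ∠VBM = BV·BM / (|BV||BM|), giving 137.54°.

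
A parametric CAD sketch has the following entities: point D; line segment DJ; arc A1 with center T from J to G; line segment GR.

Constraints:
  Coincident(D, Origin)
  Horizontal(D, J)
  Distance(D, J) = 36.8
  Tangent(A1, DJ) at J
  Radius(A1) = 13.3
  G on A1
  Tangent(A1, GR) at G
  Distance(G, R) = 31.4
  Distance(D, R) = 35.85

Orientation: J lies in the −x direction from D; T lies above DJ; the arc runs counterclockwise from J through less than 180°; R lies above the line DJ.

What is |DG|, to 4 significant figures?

26.07

D is at the origin; D and J share the same y with |DJ| = 36.8 and J on the −x side, so J = (-36.80, 0.000). Since A1 is tangent to DJ there, TJ ⟂ DJ, so T = J + (0, 13.3) = (-36.80, 13.30). Since TG ⟂ GR (tangency), |TR| = √(13.3² + 31.4²) = 34.10 regardless of where G sits on A1. So R lies on both circle(D, 35.85) and circle(T, 34.10); the above-DJ intersection is R = (-10.03, 34.42). G is the foot of the tangent from R: G = (-25.14, 6.897).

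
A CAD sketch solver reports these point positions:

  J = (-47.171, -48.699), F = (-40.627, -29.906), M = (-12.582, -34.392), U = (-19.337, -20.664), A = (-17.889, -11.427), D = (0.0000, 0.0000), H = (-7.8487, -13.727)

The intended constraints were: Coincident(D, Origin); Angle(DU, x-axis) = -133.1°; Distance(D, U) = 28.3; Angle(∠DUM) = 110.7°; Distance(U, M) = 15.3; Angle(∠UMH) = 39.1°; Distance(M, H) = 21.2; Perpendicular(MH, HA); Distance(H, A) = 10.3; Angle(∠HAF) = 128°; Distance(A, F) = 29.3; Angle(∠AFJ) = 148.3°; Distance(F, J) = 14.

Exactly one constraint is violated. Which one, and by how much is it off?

Distance(F, J) = 14 — off by 5.90.

D = (0.00, 0.00) ✓; DU at -133.1° ✓; |DU| = 28.30 ✓; ∠DUM = 110.7° ✓; |UM| = 15.30 ✓; ∠UMH = 39.10° ✓; |MH| = 21.20 ✓; ∠(MH, HA) = 90.00° ✓; |HA| = 10.30 ✓; ∠HAF = 128.0° ✓; |AF| = 29.30 ✓; ∠AFJ = 148.3° ✓; |FJ| = 19.90 ✗.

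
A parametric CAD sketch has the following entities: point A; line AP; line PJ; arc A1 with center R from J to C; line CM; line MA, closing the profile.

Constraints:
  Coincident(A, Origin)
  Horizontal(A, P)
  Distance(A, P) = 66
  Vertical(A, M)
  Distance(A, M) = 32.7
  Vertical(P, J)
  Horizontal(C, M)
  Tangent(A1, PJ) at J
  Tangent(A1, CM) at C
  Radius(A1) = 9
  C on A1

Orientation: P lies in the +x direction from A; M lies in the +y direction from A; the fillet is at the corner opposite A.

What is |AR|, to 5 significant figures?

61.731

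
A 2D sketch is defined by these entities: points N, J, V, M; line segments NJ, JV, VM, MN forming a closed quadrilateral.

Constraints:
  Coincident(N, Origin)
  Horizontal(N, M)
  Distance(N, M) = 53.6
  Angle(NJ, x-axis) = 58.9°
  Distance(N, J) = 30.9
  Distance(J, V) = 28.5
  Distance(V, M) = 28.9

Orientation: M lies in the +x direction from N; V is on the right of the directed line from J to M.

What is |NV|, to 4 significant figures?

24.72

N is at the origin; NM is horizontal with |NM| = 53.6 and M in +x, so M = (53.6, 0). NJ runs at 58.9° with |NJ| = 30.9, so J = (15.96, 26.46). V is determined by |JV| = 28.5 and |VM| = 28.9 together: it lies at the intersection of circle(J, 28.5) and circle(M, 28.9). With |JM| = 46.01, the foot of the radical line on JM is 22.75 from J and the perpendicular offset is √(28.5² − 22.75²) = 17.16. Taking the right-of-JM solution: V = (24.71, -0.6659).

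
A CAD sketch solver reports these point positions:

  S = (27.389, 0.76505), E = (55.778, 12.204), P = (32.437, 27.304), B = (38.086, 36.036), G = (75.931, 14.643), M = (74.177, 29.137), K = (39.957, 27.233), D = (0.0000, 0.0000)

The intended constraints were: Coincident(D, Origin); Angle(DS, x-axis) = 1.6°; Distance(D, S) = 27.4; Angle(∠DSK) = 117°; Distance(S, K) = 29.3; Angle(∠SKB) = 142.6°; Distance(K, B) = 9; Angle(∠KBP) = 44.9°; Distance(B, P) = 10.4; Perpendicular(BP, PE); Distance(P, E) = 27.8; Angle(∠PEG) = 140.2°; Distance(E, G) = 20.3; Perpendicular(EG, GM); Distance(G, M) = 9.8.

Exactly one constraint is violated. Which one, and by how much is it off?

Distance(G, M) = 9.8 — off by 4.80.

D = (0.00, 0.00) ✓; DS at 1.600° ✓; |DS| = 27.40 ✓; ∠DSK = 117.0° ✓; |SK| = 29.30 ✓; ∠SKB = 142.6° ✓; |KB| = 9.000 ✓; ∠KBP = 44.90° ✓; |BP| = 10.40 ✓; ∠(BP, PE) = 90.00° ✓; |PE| = 27.80 ✓; ∠PEG = 140.2° ✓; |EG| = 20.30 ✓; ∠(EG, GM) = 90.00° ✓; |GM| = 14.60 ✗.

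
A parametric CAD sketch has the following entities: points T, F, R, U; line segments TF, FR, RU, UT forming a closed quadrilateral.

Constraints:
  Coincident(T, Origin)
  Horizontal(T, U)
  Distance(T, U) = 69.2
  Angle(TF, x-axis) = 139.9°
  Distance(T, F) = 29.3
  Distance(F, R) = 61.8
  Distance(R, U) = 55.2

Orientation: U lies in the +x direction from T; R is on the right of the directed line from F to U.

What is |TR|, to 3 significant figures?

32.8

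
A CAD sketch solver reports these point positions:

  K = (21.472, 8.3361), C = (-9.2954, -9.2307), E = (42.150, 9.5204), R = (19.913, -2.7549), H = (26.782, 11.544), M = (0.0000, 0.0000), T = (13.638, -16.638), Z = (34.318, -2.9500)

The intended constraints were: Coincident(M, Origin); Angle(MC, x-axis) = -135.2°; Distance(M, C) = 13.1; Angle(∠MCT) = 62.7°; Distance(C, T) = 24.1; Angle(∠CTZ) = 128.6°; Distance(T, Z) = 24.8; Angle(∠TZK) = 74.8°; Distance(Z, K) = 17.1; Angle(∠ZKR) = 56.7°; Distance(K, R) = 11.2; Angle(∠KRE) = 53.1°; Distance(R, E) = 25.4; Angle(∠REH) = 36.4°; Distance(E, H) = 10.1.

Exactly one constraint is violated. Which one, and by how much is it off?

Distance(E, H) = 10.1 — off by 5.40.

M = (0.00, 0.00) ✓; MC at -135.2° ✓; |MC| = 13.10 ✓; ∠MCT = 62.70° ✓; |CT| = 24.10 ✓; ∠CTZ = 128.6° ✓; |TZ| = 24.80 ✓; ∠TZK = 74.80° ✓; |ZK| = 17.10 ✓; ∠ZKR = 56.70° ✓; |KR| = 11.20 ✓; ∠KRE = 53.10° ✓; |RE| = 25.40 ✓; ∠REH = 36.40° ✓; |EH| = 15.50 ✗.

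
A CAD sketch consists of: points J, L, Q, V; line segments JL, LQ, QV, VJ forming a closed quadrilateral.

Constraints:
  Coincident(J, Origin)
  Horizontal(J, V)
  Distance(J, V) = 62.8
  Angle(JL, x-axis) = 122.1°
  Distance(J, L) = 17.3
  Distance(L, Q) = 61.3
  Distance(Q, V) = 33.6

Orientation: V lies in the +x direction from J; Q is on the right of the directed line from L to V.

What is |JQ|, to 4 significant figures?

45.35

J is at the origin; J and V share the same y with |JV| = 62.8 and V in +x, so V = (62.8, 0). JL runs at 122.1° with |JL| = 17.3, so L = (-9.193, 14.66). Q is determined by |LQ| = 61.3 and |QV| = 33.6 together: it lies at the intersection of circle(L, 61.3) and circle(V, 33.6). With |LV| = 73.47, the foot of the radical line on LV is 54.62 from L and the perpendicular offset is √(61.3² − 54.62²) = 27.82. Taking the right-of-LV solution: Q = (38.78, -23.50).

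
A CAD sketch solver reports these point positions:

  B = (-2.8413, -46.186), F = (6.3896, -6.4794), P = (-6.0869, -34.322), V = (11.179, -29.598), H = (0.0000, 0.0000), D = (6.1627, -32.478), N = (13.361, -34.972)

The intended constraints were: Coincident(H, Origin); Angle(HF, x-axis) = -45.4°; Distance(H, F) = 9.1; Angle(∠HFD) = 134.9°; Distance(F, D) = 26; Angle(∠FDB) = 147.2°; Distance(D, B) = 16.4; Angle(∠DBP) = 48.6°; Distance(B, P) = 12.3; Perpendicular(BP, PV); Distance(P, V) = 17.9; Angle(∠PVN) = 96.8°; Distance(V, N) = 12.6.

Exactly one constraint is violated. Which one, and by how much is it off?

Distance(V, N) = 12.6 — off by 6.80.

H = (0.00, 0.00) ✓; HF at -45.40° ✓; |HF| = 9.100 ✓; ∠HFD = 134.9° ✓; |FD| = 26.00 ✓; ∠FDB = 147.2° ✓; |DB| = 16.40 ✓; ∠DBP = 48.60° ✓; |BP| = 12.30 ✓; ∠(BP, PV) = 90.00° ✓; |PV| = 17.90 ✓; ∠PVN = 96.80° ✓; |VN| = 5.800 ✗.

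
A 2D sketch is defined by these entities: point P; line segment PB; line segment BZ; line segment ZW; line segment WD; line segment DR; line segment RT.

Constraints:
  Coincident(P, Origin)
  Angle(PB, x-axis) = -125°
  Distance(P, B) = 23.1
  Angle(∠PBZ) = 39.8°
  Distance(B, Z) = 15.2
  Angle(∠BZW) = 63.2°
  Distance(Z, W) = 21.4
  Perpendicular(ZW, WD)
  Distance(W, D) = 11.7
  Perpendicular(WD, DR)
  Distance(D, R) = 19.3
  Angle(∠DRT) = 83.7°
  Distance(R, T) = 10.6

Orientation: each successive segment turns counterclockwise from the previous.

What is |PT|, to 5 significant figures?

13.391

P is at the origin; PB runs at -125.0° with length 23.1, so B = (-13.250, -18.922). ∠PBZ = 39.8° gives BZ at 15.200° from the x-axis; with |BZ| = 15.2, Z = (1.4186, -14.937). ∠BZW = 63.2° gives ZW at 132.00° from the x-axis; with |ZW| = 21.4, W = (-12.901, 0.96616). ZW ⟂ WD, so WD runs at -138.00°; with |WD| = 11.7, D = (-21.596, -6.8627). The perpendicularity gives DR at right angles to WD, so DR runs at -48.000°; with |DR| = 19.3, R = (-8.6813, -21.205). ∠DRT = 83.7° gives RT at 48.300° from the x-axis; with |RT| = 10.6, T = (-1.6299, -13.291). Then |PT| = |T − P| = 13.391.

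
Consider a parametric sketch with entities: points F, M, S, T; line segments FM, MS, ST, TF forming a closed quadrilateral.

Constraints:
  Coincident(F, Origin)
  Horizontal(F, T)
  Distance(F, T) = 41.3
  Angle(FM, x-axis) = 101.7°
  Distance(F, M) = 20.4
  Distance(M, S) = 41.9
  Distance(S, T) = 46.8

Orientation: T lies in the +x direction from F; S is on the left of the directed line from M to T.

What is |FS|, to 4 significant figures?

53.89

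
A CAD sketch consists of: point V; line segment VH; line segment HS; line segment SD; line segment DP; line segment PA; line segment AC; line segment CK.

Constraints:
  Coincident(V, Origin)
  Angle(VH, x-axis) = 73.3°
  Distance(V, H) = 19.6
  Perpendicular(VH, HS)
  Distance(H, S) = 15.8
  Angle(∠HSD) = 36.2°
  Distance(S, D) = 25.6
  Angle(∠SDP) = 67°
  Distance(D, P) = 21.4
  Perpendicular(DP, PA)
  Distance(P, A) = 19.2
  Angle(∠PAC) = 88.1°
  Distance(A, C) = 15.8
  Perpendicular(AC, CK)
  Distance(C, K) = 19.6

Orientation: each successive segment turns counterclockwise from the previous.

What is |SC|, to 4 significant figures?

6.573

V is at the origin; VH runs at 73.3° with length 19.6, so H = (5.632, 18.77). The perpendicularity gives HS at right angles to VH, so HS runs at 163.3°; with |HS| = 15.8, S = (-9.501, 23.31). ∠HSD = 36.2° gives SD at -52.90° from the x-axis; with |SD| = 25.6, D = (5.941, 2.895). ∠SDP = 67.0° gives DP at 60.10° from the x-axis; with |DP| = 21.4, P = (16.61, 21.45). DP is perpendicular to PA, so PA runs at 150.1°; with |PA| = 19.2, A = (-0.03598, 31.02). ∠PAC = 88.1° gives AC at -118.0° from the x-axis; with |AC| = 15.8, C = (-7.454, 17.07). Then |SC| = |C − S| = 6.573.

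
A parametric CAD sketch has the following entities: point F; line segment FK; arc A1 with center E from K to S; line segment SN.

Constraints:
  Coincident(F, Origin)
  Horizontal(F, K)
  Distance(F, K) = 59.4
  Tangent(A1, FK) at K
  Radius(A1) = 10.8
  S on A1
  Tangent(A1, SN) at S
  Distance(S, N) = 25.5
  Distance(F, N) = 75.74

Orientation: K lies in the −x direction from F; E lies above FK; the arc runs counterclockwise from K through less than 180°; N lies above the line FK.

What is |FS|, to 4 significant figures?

53.48

Checks: |ES| = 10.80 ✓; ∠(ES, SN) = 90.00° ✓; |SN| = 25.50 ✓; |FN| = 75.74 ✓.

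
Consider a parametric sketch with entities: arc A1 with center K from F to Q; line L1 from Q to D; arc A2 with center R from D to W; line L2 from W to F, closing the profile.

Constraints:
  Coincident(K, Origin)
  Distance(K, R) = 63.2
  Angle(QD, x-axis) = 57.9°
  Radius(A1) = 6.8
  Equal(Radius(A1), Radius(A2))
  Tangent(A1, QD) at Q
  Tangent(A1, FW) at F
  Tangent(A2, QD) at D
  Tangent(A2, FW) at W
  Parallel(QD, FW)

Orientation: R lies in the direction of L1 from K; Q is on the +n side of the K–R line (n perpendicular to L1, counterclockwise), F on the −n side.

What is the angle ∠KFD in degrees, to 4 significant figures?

77.86°

The slot axis is L1's direction at 57.9°, so u = (cos 57.9°, sin 57.9°) = (0.5314, 0.8471) and n = (−sin 57.9°, cos 57.9°) = (-0.8471, 0.5314). K is at the origin and R lies 63.2 along u from K, so R = 63.2·u = (33.58, 53.54). Tangency of A1 to both parallel lines with radius 6.8 puts Q and F at K ± 6.8·n: Q = (-5.760, 3.614), F = (5.760, -3.614). Equal radii place D and W the same way about R: D = R + 6.8·n = (27.82, 57.15), W = R − 6.8·n = (39.34, 49.92). Then cos ∠KFD = FK·FD / (|FK||FD|), giving 77.86°.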